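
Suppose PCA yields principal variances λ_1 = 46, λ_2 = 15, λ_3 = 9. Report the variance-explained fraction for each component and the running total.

Step 1 — total variance = trace(Sigma) = Σ λ_i = 46 + 15 + 9 = 70.

Step 2 — fraction explained by component i = λ_i / Σ λ:
  PC1: 46/70 = 0.6571
  PC2: 15/70 = 0.2143
  PC3: 9/70 = 0.1286

Step 3 — cumulative fraction after k components = (λ_1 + ... + λ_k) / Σ λ:
  k = 1: 46/70 = 0.6571
  k = 2: (46 + 15)/70 = 61/70 = 0.8714
  k = 3: (46 + 15 + 9)/70 = 70/70 = 1

Summary (fraction, with percent):

explained: PC1 0.6571 (65.71%), PC2 0.2143 (21.43%), PC3 0.1286 (12.86%);  cumulative: 0.6571, 0.8714, 1


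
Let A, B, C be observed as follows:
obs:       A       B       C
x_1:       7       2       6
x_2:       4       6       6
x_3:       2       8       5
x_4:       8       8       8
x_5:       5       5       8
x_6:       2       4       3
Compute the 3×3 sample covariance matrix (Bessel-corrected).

Step 1 — column means:
  mean(A) = (7 + 4 + 2 + 8 + 5 + 2) / 6 = 28/6 = 4.6667
  mean(B) = (2 + 6 + 8 + 8 + 5 + 4) / 6 = 33/6 = 5.5
  mean(C) = (6 + 6 + 5 + 8 + 8 + 3) / 6 = 36/6 = 6

Step 2 — sample covariance S[i,j] = (1/(n-1)) · Σ_k (x_{k,i} - mean_i) · (x_{k,j} - mean_j), with n-1 = 5.
  S[A,A] = ((2.3333)·(2.3333) + (-0.6667)·(-0.6667) + (-2.6667)·(-2.6667) + (3.3333)·(3.3333) + (0.3333)·(0.3333) + (-2.6667)·(-2.6667)) / 5 = 31.3333/5 = 6.2667
  S[A,B] = ((2.3333)·(-3.5) + (-0.6667)·(0.5) + (-2.6667)·(2.5) + (3.3333)·(2.5) + (0.3333)·(-0.5) + (-2.6667)·(-1.5)) / 5 = -3/5 = -0.6
  S[A,C] = ((2.3333)·(0) + (-0.6667)·(0) + (-2.6667)·(-1) + (3.3333)·(2) + (0.3333)·(2) + (-2.6667)·(-3)) / 5 = 18/5 = 3.6
  S[B,B] = ((-3.5)·(-3.5) + (0.5)·(0.5) + (2.5)·(2.5) + (2.5)·(2.5) + (-0.5)·(-0.5) + (-1.5)·(-1.5)) / 5 = 27.5/5 = 5.5
  S[B,C] = ((-3.5)·(0) + (0.5)·(0) + (2.5)·(-1) + (2.5)·(2) + (-0.5)·(2) + (-1.5)·(-3)) / 5 = 6/5 = 1.2
  S[C,C] = ((0)·(0) + (0)·(0) + (-1)·(-1) + (2)·(2) + (2)·(2) + (-3)·(-3)) / 5 = 18/5 = 3.6

S is symmetric (S[j,i] = S[i,j]). Assembling:

S = [[6.2667, -0.6, 3.6],
 [-0.6, 5.5, 1.2],
 [3.6, 1.2, 3.6]]


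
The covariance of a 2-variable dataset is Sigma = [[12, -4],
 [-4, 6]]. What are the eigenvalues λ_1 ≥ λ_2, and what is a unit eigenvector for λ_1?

Step 1 — characteristic polynomial of 2×2 Sigma:
  det(Sigma - λI) = λ² - trace · λ + det = 0.
  trace = 12 + 6 = 18, det = 12·6 - (-4)² = 56.
Step 2 — discriminant:
  Δ = trace² - 4·det = 324 - 224 = 100.
Step 3 — eigenvalues:
  λ = (trace ± √Δ)/2 = (18 ± 10)/2,
  λ_1 = 14,  λ_2 = 4.

Step 4 — unit eigenvector for λ_1: solve (Sigma - λ_1 I)v = 0. First row:
  (12 - 14)·v_x + (-4)·v_y = 0, i.e. (-2)·v_x + (-4)·v_y = 0,
  so v ∝ (b, λ_1 - a) = (-4, 2); multiply by -1 so the first entry is positive: u = (4, -2).
  ||u|| = √((4)² + (-2)²) = √(20) ≈ 4.4721,
  v_1 = u/||u|| ≈ (0.8944, -0.4472) (||v_1|| = 1).

λ_1 = 14,  λ_2 = 4;  v_1 ≈ (0.8944, -0.4472)


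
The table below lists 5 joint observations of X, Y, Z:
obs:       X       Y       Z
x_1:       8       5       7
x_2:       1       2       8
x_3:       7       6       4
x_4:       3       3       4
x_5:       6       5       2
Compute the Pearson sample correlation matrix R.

Step 1 — column means:
  mean(X) = (8 + 1 + 7 + 3 + 6) / 5 = 25/5 = 5
  mean(Y) = (5 + 2 + 6 + 3 + 5) / 5 = 21/5 = 4.2
  mean(Z) = (7 + 8 + 4 + 4 + 2) / 5 = 25/5 = 5

Step 2 — sample variances and covariances s[i,j] = (1/(n-1)) · Σ_k (x_{k,i} - mean_i) · (x_{k,j} - mean_j), with n-1 = 4:
  s[X,X] = ((3)·(3) + (-4)·(-4) + (2)·(2) + (-2)·(-2) + (1)·(1)) / 4 = 34/4 = 8.5
  s[X,Y] = ((3)·(0.8) + (-4)·(-2.2) + (2)·(1.8) + (-2)·(-1.2) + (1)·(0.8)) / 4 = 18/4 = 4.5
  s[X,Z] = ((3)·(2) + (-4)·(3) + (2)·(-1) + (-2)·(-1) + (1)·(-3)) / 4 = -9/4 = -2.25
  s[Y,Y] = ((0.8)·(0.8) + (-2.2)·(-2.2) + (1.8)·(1.8) + (-1.2)·(-1.2) + (0.8)·(0.8)) / 4 = 10.8/4 = 2.7
  s[Y,Z] = ((0.8)·(2) + (-2.2)·(3) + (1.8)·(-1) + (-1.2)·(-1) + (0.8)·(-3)) / 4 = -8/4 = -2
  s[Z,Z] = ((2)·(2) + (3)·(3) + (-1)·(-1) + (-1)·(-1) + (-3)·(-3)) / 4 = 24/4 = 6
  Sample standard deviations s_i = √(s[i,i]):
  s(X) = √(8.5) = 2.9155
  s(Y) = √(2.7) = 1.6432
  s(Z) = √(6) = 2.4495

Step 3 — r_{ij} = s_{ij} / (s_i · s_j):
  r[X,X] = 1 (diagonal).
  r[X,Y] = 4.5 / (2.9155 · 1.6432) = 4.5 / 4.7906 = 0.9393
  r[X,Z] = -2.25 / (2.9155 · 2.4495) = -2.25 / 7.1414 = -0.3151
  r[Y,Y] = 1 (diagonal).
  r[Y,Z] = -2 / (1.6432 · 2.4495) = -2 / 4.0249 = -0.4969
  r[Z,Z] = 1 (diagonal).

R is symmetric with unit diagonal. Assembling:

R = [[1, 0.9393, -0.3151],
 [0.9393, 1, -0.4969],
 [-0.3151, -0.4969, 1]]


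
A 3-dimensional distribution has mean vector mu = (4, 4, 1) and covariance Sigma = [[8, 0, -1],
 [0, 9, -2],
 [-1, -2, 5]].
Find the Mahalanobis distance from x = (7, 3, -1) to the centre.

Step 1 — centre the observation: (x - mu) = (3, -1, -2).

Step 2 — invert Sigma (cofactor / det for 3×3, or solve directly):
  Sigma^{-1} = [[0.1285, 0.0063, 0.0282],
 [0.0063, 0.1223, 0.0502],
 [0.0282, 0.0502, 0.2257]].

Step 3 — form the quadratic (x - mu)^T · Sigma^{-1} · (x - mu):
  Sigma^{-1} · (x - mu) = (0.3229, -0.2038, -0.4169).
  (x - mu)^T · [Sigma^{-1} · (x - mu)] = (3)·(0.3229) + (-1)·(-0.2038) + (-2)·(-0.4169) = 2.0063.

Step 4 — take square root: d = √(2.0063) ≈ 1.4164.

d(x, mu) = √(2.0063) ≈ 1.4164


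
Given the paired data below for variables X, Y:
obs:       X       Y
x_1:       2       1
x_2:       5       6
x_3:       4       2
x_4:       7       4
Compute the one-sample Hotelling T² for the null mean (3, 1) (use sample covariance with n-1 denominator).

Step 1 — sample mean vector:
  mean(X) = (2 + 5 + 4 + 7) / 4 = 18/4 = 4.5
  mean(Y) = (1 + 6 + 2 + 4) / 4 = 13/4 = 3.25
  x̄ = (4.5, 3.25),  deviation x̄ - mu_0 = (4.5, 3.25) - (3, 1) = (1.5, 2.25).

Step 2 — sample covariance matrix, S[i,j] = (1/(n-1)) · Σ_k (x_{k,i} - mean_i) · (x_{k,j} - mean_j), divisor n-1 = 3:
  S[X,X] = ((-2.5)·(-2.5) + (0.5)·(0.5) + (-0.5)·(-0.5) + (2.5)·(2.5)) / 3 = 13/3 = 4.3333
  S[X,Y] = ((-2.5)·(-2.25) + (0.5)·(2.75) + (-0.5)·(-1.25) + (2.5)·(0.75)) / 3 = 9.5/3 = 3.1667
  S[Y,Y] = ((-2.25)·(-2.25) + (2.75)·(2.75) + (-1.25)·(-1.25) + (0.75)·(0.75)) / 3 = 14.75/3 = 4.9167
  S = [[4.3333, 3.1667],
 [3.1667, 4.9167]].

Step 3 — invert S. det(S) = 4.3333·4.9167 - (3.1667)² = 11.2778.
  S^{-1} = (1/det) · [[d, -b], [-b, a]] = [[0.436, -0.2808],
 [-0.2808, 0.3842]].

Step 4 — quadratic form (x̄ - mu_0)^T · S^{-1} · (x̄ - mu_0):
  S^{-1} · (x̄ - mu_0) = (0.0222, 0.4433),
  (x̄ - mu_0)^T · [...] = (1.5)·(0.0222) + (2.25)·(0.4433) = 1.0308.

Step 5 — scale by n: T² = 4 · 1.0308 = 4.1232.

T² ≈ 4.1232


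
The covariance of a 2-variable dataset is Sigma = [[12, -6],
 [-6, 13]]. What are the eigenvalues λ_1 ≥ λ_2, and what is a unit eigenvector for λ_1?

Step 1 — characteristic polynomial of 2×2 Sigma:
  det(Sigma - λI) = λ² - trace · λ + det = 0.
  trace = 12 + 13 = 25, det = 12·13 - (-6)² = 120.
Step 2 — discriminant:
  Δ = trace² - 4·det = 625 - 480 = 145.
Step 3 — eigenvalues:
  λ = (trace ± √Δ)/2 = (25 ± 12.0416)/2,
  λ_1 = 18.5208,  λ_2 = 6.4792.

Step 4 — unit eigenvector for λ_1: solve (Sigma - λ_1 I)v = 0. First row:
  (12 - 18.5208)·v_x + (-6)·v_y = 0, i.e. (-6.5208)·v_x + (-6)·v_y = 0,
  so v ∝ (b, λ_1 - a) = (-6, 6.5208); multiply by -1 so the first entry is positive: u = (6, -6.5208).
  ||u|| = √((6)² + (-6.5208)²) = √(78.5208) ≈ 8.8612,
  v_1 = u/||u|| ≈ (0.6771, -0.7359) (||v_1|| = 1).

λ_1 = 18.5208,  λ_2 = 6.4792;  v_1 ≈ (0.6771, -0.7359)


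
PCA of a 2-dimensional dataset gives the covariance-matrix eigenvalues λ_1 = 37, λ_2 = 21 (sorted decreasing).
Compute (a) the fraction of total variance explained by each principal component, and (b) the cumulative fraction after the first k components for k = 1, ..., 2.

Step 1 — total variance = trace(Sigma) = Σ λ_i = 37 + 21 = 58.

Step 2 — fraction explained by component i = λ_i / Σ λ:
  PC1: 37/58 = 0.6379
  PC2: 21/58 = 0.3621

Step 3 — cumulative fraction after k components = (λ_1 + ... + λ_k) / Σ λ:
  k = 1: 37/58 = 0.6379
  k = 2: (37 + 21)/58 = 58/58 = 1

Summary (fraction, with percent):

explained: PC1 0.6379 (63.79%), PC2 0.3621 (36.21%);  cumulative: 0.6379, 1


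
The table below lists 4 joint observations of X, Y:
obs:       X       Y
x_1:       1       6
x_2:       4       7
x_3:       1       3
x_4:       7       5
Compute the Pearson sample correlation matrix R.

Step 1 — column means:
  mean(X) = (1 + 4 + 1 + 7) / 4 = 13/4 = 3.25
  mean(Y) = (6 + 7 + 3 + 5) / 4 = 21/4 = 5.25

Step 2 — sample variances and covariances s[i,j] = (1/(n-1)) · Σ_k (x_{k,i} - mean_i) · (x_{k,j} - mean_j), with n-1 = 3:
  s[X,X] = ((-2.25)·(-2.25) + (0.75)·(0.75) + (-2.25)·(-2.25) + (3.75)·(3.75)) / 3 = 24.75/3 = 8.25
  s[X,Y] = ((-2.25)·(0.75) + (0.75)·(1.75) + (-2.25)·(-2.25) + (3.75)·(-0.25)) / 3 = 3.75/3 = 1.25
  s[Y,Y] = ((0.75)·(0.75) + (1.75)·(1.75) + (-2.25)·(-2.25) + (-0.25)·(-0.25)) / 3 = 8.75/3 = 2.9167
  Sample standard deviations s_i = √(s[i,i]):
  s(X) = √(8.25) = 2.8723
  s(Y) = √(2.9167) = 1.7078

Step 3 — r_{ij} = s_{ij} / (s_i · s_j):
  r[X,X] = 1 (diagonal).
  r[X,Y] = 1.25 / (2.8723 · 1.7078) = 1.25 / 4.9054 = 0.2548
  r[Y,Y] = 1 (diagonal).

R is symmetric with unit diagonal. Assembling:

R = [[1, 0.2548],
 [0.2548, 1]]


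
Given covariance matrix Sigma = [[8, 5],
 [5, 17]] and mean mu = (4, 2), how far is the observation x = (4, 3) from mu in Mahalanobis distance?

Step 1 — centre the observation: (x - mu) = (0, 1).

Step 2 — invert Sigma. det(Sigma) = 8·17 - (5)² = 111.
  Sigma^{-1} = (1/det) · [[d, -b], [-b, a]] = [[0.1532, -0.045],
 [-0.045, 0.0721]].

Step 3 — form the quadratic (x - mu)^T · Sigma^{-1} · (x - mu):
  Sigma^{-1} · (x - mu) = (-0.045, 0.0721).
  (x - mu)^T · [Sigma^{-1} · (x - mu)] = (0)·(-0.045) + (1)·(0.0721) = 0.0721.

Step 4 — take square root: d = √(0.0721) ≈ 0.2685.

d(x, mu) = √(0.0721) ≈ 0.2685


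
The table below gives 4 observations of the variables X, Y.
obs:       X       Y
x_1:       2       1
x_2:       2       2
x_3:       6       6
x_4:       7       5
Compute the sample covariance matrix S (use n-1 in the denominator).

Step 1 — column means:
  mean(X) = (2 + 2 + 6 + 7) / 4 = 17/4 = 4.25
  mean(Y) = (1 + 2 + 6 + 5) / 4 = 14/4 = 3.5

Step 2 — sample covariance S[i,j] = (1/(n-1)) · Σ_k (x_{k,i} - mean_i) · (x_{k,j} - mean_j), with n-1 = 3.
  S[X,X] = ((-2.25)·(-2.25) + (-2.25)·(-2.25) + (1.75)·(1.75) + (2.75)·(2.75)) / 3 = 20.75/3 = 6.9167
  S[X,Y] = ((-2.25)·(-2.5) + (-2.25)·(-1.5) + (1.75)·(2.5) + (2.75)·(1.5)) / 3 = 17.5/3 = 5.8333
  S[Y,Y] = ((-2.5)·(-2.5) + (-1.5)·(-1.5) + (2.5)·(2.5) + (1.5)·(1.5)) / 3 = 17/3 = 5.6667

S is symmetric (S[j,i] = S[i,j]). Assembling:

S = [[6.9167, 5.8333],
 [5.8333, 5.6667]]


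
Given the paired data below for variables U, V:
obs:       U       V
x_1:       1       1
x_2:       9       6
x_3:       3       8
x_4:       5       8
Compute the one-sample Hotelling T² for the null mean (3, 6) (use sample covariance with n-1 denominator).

Step 1 — sample mean vector:
  mean(U) = (1 + 9 + 3 + 5) / 4 = 18/4 = 4.5
  mean(V) = (1 + 6 + 8 + 8) / 4 = 23/4 = 5.75
  x̄ = (4.5, 5.75),  deviation x̄ - mu_0 = (4.5, 5.75) - (3, 6) = (1.5, -0.25).

Step 2 — sample covariance matrix, S[i,j] = (1/(n-1)) · Σ_k (x_{k,i} - mean_i) · (x_{k,j} - mean_j), divisor n-1 = 3:
  S[U,U] = ((-3.5)·(-3.5) + (4.5)·(4.5) + (-1.5)·(-1.5) + (0.5)·(0.5)) / 3 = 35/3 = 11.6667
  S[U,V] = ((-3.5)·(-4.75) + (4.5)·(0.25) + (-1.5)·(2.25) + (0.5)·(2.25)) / 3 = 15.5/3 = 5.1667
  S[V,V] = ((-4.75)·(-4.75) + (0.25)·(0.25) + (2.25)·(2.25) + (2.25)·(2.25)) / 3 = 32.75/3 = 10.9167
  S = [[11.6667, 5.1667],
 [5.1667, 10.9167]].

Step 3 — invert S. det(S) = 11.6667·10.9167 - (5.1667)² = 100.6667.
  S^{-1} = (1/det) · [[d, -b], [-b, a]] = [[0.1084, -0.0513],
 [-0.0513, 0.1159]].

Step 4 — quadratic form (x̄ - mu_0)^T · S^{-1} · (x̄ - mu_0):
  S^{-1} · (x̄ - mu_0) = (0.1755, -0.106),
  (x̄ - mu_0)^T · [...] = (1.5)·(0.1755) + (-0.25)·(-0.106) = 0.2897.

Step 5 — scale by n: T² = 4 · 0.2897 = 1.1589.

T² ≈ 1.1589


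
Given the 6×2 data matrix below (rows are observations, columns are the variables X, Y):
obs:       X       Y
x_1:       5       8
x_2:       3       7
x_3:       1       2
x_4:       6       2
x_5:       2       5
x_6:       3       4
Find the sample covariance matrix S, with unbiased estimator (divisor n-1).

Step 1 — column means:
  mean(X) = (5 + 3 + 1 + 6 + 2 + 3) / 6 = 20/6 = 3.3333
  mean(Y) = (8 + 7 + 2 + 2 + 5 + 4) / 6 = 28/6 = 4.6667

Step 2 — sample covariance S[i,j] = (1/(n-1)) · Σ_k (x_{k,i} - mean_i) · (x_{k,j} - mean_j), with n-1 = 5.
  S[X,X] = ((1.6667)·(1.6667) + (-0.3333)·(-0.3333) + (-2.3333)·(-2.3333) + (2.6667)·(2.6667) + (-1.3333)·(-1.3333) + (-0.3333)·(-0.3333)) / 5 = 17.3333/5 = 3.4667
  S[X,Y] = ((1.6667)·(3.3333) + (-0.3333)·(2.3333) + (-2.3333)·(-2.6667) + (2.6667)·(-2.6667) + (-1.3333)·(0.3333) + (-0.3333)·(-0.6667)) / 5 = 3.6667/5 = 0.7333
  S[Y,Y] = ((3.3333)·(3.3333) + (2.3333)·(2.3333) + (-2.6667)·(-2.6667) + (-2.6667)·(-2.6667) + (0.3333)·(0.3333) + (-0.6667)·(-0.6667)) / 5 = 31.3333/5 = 6.2667

S is symmetric (S[j,i] = S[i,j]). Assembling:

S = [[3.4667, 0.7333],
 [0.7333, 6.2667]]


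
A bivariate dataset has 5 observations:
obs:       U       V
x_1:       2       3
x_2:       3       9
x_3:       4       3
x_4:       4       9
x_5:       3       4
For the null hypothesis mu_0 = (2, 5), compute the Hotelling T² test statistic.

Step 1 — sample mean vector:
  mean(U) = (2 + 3 + 4 + 4 + 3) / 5 = 16/5 = 3.2
  mean(V) = (3 + 9 + 3 + 9 + 4) / 5 = 28/5 = 5.6
  x̄ = (3.2, 5.6),  deviation x̄ - mu_0 = (3.2, 5.6) - (2, 5) = (1.2, 0.6).

Step 2 — sample covariance matrix, S[i,j] = (1/(n-1)) · Σ_k (x_{k,i} - mean_i) · (x_{k,j} - mean_j), divisor n-1 = 4:
  S[U,U] = ((-1.2)·(-1.2) + (-0.2)·(-0.2) + (0.8)·(0.8) + (0.8)·(0.8) + (-0.2)·(-0.2)) / 4 = 2.8/4 = 0.7
  S[U,V] = ((-1.2)·(-2.6) + (-0.2)·(3.4) + (0.8)·(-2.6) + (0.8)·(3.4) + (-0.2)·(-1.6)) / 4 = 3.4/4 = 0.85
  S[V,V] = ((-2.6)·(-2.6) + (3.4)·(3.4) + (-2.6)·(-2.6) + (3.4)·(3.4) + (-1.6)·(-1.6)) / 4 = 39.2/4 = 9.8
  S = [[0.7, 0.85],
 [0.85, 9.8]].

Step 3 — invert S. det(S) = 0.7·9.8 - (0.85)² = 6.1375.
  S^{-1} = (1/det) · [[d, -b], [-b, a]] = [[1.5967, -0.1385],
 [-0.1385, 0.1141]].

Step 4 — quadratic form (x̄ - mu_0)^T · S^{-1} · (x̄ - mu_0):
  S^{-1} · (x̄ - mu_0) = (1.833, -0.0978),
  (x̄ - mu_0)^T · [...] = (1.2)·(1.833) + (0.6)·(-0.0978) = 2.1409.

Step 5 — scale by n: T² = 5 · 2.1409 = 10.7047.

T² ≈ 10.7047


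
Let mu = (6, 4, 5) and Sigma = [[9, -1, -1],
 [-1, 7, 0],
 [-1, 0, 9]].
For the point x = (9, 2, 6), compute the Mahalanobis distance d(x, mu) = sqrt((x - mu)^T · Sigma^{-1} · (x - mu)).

Step 1 — centre the observation: (x - mu) = (3, -2, 1).

Step 2 — invert Sigma (cofactor / det for 3×3, or solve directly):
  Sigma^{-1} = [[0.1143, 0.0163, 0.0127],
 [0.0163, 0.1452, 0.0018],
 [0.0127, 0.0018, 0.1125]].

Step 3 — form the quadratic (x - mu)^T · Sigma^{-1} · (x - mu):
  Sigma^{-1} · (x - mu) = (0.323, -0.2396, 0.147).
  (x - mu)^T · [Sigma^{-1} · (x - mu)] = (3)·(0.323) + (-2)·(-0.2396) + (1)·(0.147) = 1.5953.

Step 4 — take square root: d = √(1.5953) ≈ 1.263.

d(x, mu) = √(1.5953) ≈ 1.263


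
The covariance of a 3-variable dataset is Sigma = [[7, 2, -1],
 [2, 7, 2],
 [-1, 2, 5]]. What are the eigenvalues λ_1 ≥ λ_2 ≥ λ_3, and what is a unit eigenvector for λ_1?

Step 1 — characteristic polynomial p(λ) = det(λI - Sigma) = λ³ - tr·λ² + c_1·λ - det, where tr = trace, c_1 = sum of the principal 2×2 minors, det = det(Sigma):
  tr = 7 + 7 + 5 = 19,
  c_1 = (7·7 - (2)²) + (7·5 - (-1)²) + (7·5 - (2)²) = 45 + 34 + 31 = 110,
  det = 7·(7·5 - (2)²) - (2)·((2)·5 - (2)·(-1)) + (-1)·((2)·(2) - 7·(-1)) = 7·(31) - (2)·(12) + (-1)·(11) = 182.
  So p(λ) = λ³ - 19λ² + 110λ - 182.
Step 2 — look for an integer root (rational root theorem: any rational root is an integer divisor of 182). Testing λ = 7:
  p(7) = 343 - 931 + 770 - 182 = 0  ✓
  Dividing out (λ - 7): p(λ) = (λ - 7)(λ² - 12λ + 26).
Step 3 — remaining eigenvalues from the quadratic λ² - 12λ + 26 = 0:
  Δ = 12² - 4·26 = 144 - 104 = 40,  λ = (12 ± √40)/2 = (12 ± 6.3246)/2 ≈ 9.1623 or 2.8377.
  Sorted: λ_1 = 9.1623,  λ_2 = 7,  λ_3 = 2.8377  (check: sum = 19 = tr ✓).

Step 4 — unit eigenvector for λ_1 ≈ 9.1623: v spans the null space of (Sigma - λ_1 I), whose rows are
  r_1 = (-2.1623, 2, -1),  r_2 = (2, -2.1623, 2),  r_3 = (-1, 2, -4.1623).
  v is orthogonal to every row, so take v ∝ r_1 × r_2 = ((2)·(2) - (-1)·(-2.1623), (-1)·(2) - (-2.1623)·(2), (-2.1623)·(-2.1623) - (2)·(2)) ≈ (1.8377, 2.3246, 0.6754).
  Let u = (1.8377, 2.3246, 0.6754).
  ||u|| = √((1.8377)² + (2.3246)² + (0.6754)²) = √(9.237) ≈ 3.0392,  v_1 = u/||u|| ≈ (0.6047, 0.7648, 0.2222) (||v_1|| = 1).

λ_1 = 9.1623,  λ_2 = 7,  λ_3 = 2.8377;  v_1 ≈ (0.6047, 0.7648, 0.2222)


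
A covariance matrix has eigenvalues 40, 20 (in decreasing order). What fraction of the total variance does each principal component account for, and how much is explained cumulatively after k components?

Step 1 — total variance = trace(Sigma) = Σ λ_i = 40 + 20 = 60.

Step 2 — fraction explained by component i = λ_i / Σ λ:
  PC1: 40/60 = 0.6667
  PC2: 20/60 = 0.3333

Step 3 — cumulative fraction after k components = (λ_1 + ... + λ_k) / Σ λ:
  k = 1: 40/60 = 0.6667
  k = 2: (40 + 20)/60 = 60/60 = 1

Summary (fraction, with percent):

explained: PC1 0.6667 (66.67%), PC2 0.3333 (33.33%);  cumulative: 0.6667, 1


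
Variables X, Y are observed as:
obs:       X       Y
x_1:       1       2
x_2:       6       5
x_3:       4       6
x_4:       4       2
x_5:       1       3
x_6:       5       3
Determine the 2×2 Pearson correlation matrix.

Step 1 — column means:
  mean(X) = (1 + 6 + 4 + 4 + 1 + 5) / 6 = 21/6 = 3.5
  mean(Y) = (2 + 5 + 6 + 2 + 3 + 3) / 6 = 21/6 = 3.5

Step 2 — sample variances and covariances s[i,j] = (1/(n-1)) · Σ_k (x_{k,i} - mean_i) · (x_{k,j} - mean_j), with n-1 = 5:
  s[X,X] = ((-2.5)·(-2.5) + (2.5)·(2.5) + (0.5)·(0.5) + (0.5)·(0.5) + (-2.5)·(-2.5) + (1.5)·(1.5)) / 5 = 21.5/5 = 4.3
  s[X,Y] = ((-2.5)·(-1.5) + (2.5)·(1.5) + (0.5)·(2.5) + (0.5)·(-1.5) + (-2.5)·(-0.5) + (1.5)·(-0.5)) / 5 = 8.5/5 = 1.7
  s[Y,Y] = ((-1.5)·(-1.5) + (1.5)·(1.5) + (2.5)·(2.5) + (-1.5)·(-1.5) + (-0.5)·(-0.5) + (-0.5)·(-0.5)) / 5 = 13.5/5 = 2.7
  Sample standard deviations s_i = √(s[i,i]):
  s(X) = √(4.3) = 2.0736
  s(Y) = √(2.7) = 1.6432

Step 3 — r_{ij} = s_{ij} / (s_i · s_j):
  r[X,X] = 1 (diagonal).
  r[X,Y] = 1.7 / (2.0736 · 1.6432) = 1.7 / 3.4073 = 0.4989
  r[Y,Y] = 1 (diagonal).

R is symmetric with unit diagonal. Assembling:

R = [[1, 0.4989],
 [0.4989, 1]]


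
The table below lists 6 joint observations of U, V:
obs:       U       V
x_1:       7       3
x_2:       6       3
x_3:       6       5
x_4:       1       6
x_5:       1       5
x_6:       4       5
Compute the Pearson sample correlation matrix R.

Step 1 — column means:
  mean(U) = (7 + 6 + 6 + 1 + 1 + 4) / 6 = 25/6 = 4.1667
  mean(V) = (3 + 3 + 5 + 6 + 5 + 5) / 6 = 27/6 = 4.5

Step 2 — sample variances and covariances s[i,j] = (1/(n-1)) · Σ_k (x_{k,i} - mean_i) · (x_{k,j} - mean_j), with n-1 = 5:
  s[U,U] = ((2.8333)·(2.8333) + (1.8333)·(1.8333) + (1.8333)·(1.8333) + (-3.1667)·(-3.1667) + (-3.1667)·(-3.1667) + (-0.1667)·(-0.1667)) / 5 = 34.8333/5 = 6.9667
  s[U,V] = ((2.8333)·(-1.5) + (1.8333)·(-1.5) + (1.8333)·(0.5) + (-3.1667)·(1.5) + (-3.1667)·(0.5) + (-0.1667)·(0.5)) / 5 = -12.5/5 = -2.5
  s[V,V] = ((-1.5)·(-1.5) + (-1.5)·(-1.5) + (0.5)·(0.5) + (1.5)·(1.5) + (0.5)·(0.5) + (0.5)·(0.5)) / 5 = 7.5/5 = 1.5
  Sample standard deviations s_i = √(s[i,i]):
  s(U) = √(6.9667) = 2.6394
  s(V) = √(1.5) = 1.2247

Step 3 — r_{ij} = s_{ij} / (s_i · s_j):
  r[U,U] = 1 (diagonal).
  r[U,V] = -2.5 / (2.6394 · 1.2247) = -2.5 / 3.2326 = -0.7734
  r[V,V] = 1 (diagonal).

R is symmetric with unit diagonal. Assembling:

R = [[1, -0.7734],
 [-0.7734, 1]]


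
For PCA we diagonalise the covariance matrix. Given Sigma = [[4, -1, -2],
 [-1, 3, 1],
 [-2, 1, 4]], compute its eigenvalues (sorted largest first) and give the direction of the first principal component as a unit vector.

Step 1 — characteristic polynomial p(λ) = det(λI - Sigma) = λ³ - tr·λ² + c_1·λ - det, where tr = trace, c_1 = sum of the principal 2×2 minors, det = det(Sigma):
  tr = 4 + 3 + 4 = 11,
  c_1 = (4·3 - (-1)²) + (4·4 - (-2)²) + (3·4 - (1)²) = 11 + 12 + 11 = 34,
  det = 4·(3·4 - (1)²) - (-1)·((-1)·4 - (1)·(-2)) + (-2)·((-1)·(1) - 3·(-2)) = 4·(11) - (-1)·(-2) + (-2)·(5) = 32.
  So p(λ) = λ³ - 11λ² + 34λ - 32.
Step 2 — look for an integer root (rational root theorem: any rational root is an integer divisor of 32). Testing λ = 2:
  p(2) = 8 - 44 + 68 - 32 = 0  ✓
  Dividing out (λ - 2): p(λ) = (λ - 2)(λ² - 9λ + 16).
Step 3 — remaining eigenvalues from the quadratic λ² - 9λ + 16 = 0:
  Δ = 9² - 4·16 = 81 - 64 = 17,  λ = (9 ± √17)/2 = (9 ± 4.1231)/2 ≈ 6.5616 or 2.4384.
  Sorted: λ_1 = 6.5616,  λ_2 = 2.4384,  λ_3 = 2  (check: sum = 11 = tr ✓).

Step 4 — unit eigenvector for λ_1 ≈ 6.5616: v spans the null space of (Sigma - λ_1 I), whose rows are
  r_1 = (-2.5616, -1, -2),  r_2 = (-1, -3.5616, 1),  r_3 = (-2, 1, -2.5616).
  v is orthogonal to every row, so take v ∝ r_1 × r_2 = ((-1)·(1) - (-2)·(-3.5616), (-2)·(-1) - (-2.5616)·(1), (-2.5616)·(-3.5616) - (-1)·(-1)) ≈ (-8.1231, 4.5616, 8.1231).
  Rescale (multiply by -1 so the first nonzero entry is positive): u = (8.1231, -4.5616, -8.1231).
  ||u|| = √((8.1231)² + (-4.5616)² + (-8.1231)²) = √(152.7775) ≈ 12.3603,  v_1 = u/||u|| ≈ (0.6572, -0.369, -0.6572) (||v_1|| = 1).

λ_1 = 6.5616,  λ_2 = 2.4384,  λ_3 = 2;  v_1 ≈ (0.6572, -0.369, -0.6572)


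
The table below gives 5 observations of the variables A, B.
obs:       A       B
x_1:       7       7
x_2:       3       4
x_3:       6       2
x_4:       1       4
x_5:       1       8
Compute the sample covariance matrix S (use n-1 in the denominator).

Step 1 — column means:
  mean(A) = (7 + 3 + 6 + 1 + 1) / 5 = 18/5 = 3.6
  mean(B) = (7 + 4 + 2 + 4 + 8) / 5 = 25/5 = 5

Step 2 — sample covariance S[i,j] = (1/(n-1)) · Σ_k (x_{k,i} - mean_i) · (x_{k,j} - mean_j), with n-1 = 4.
  S[A,A] = ((3.4)·(3.4) + (-0.6)·(-0.6) + (2.4)·(2.4) + (-2.6)·(-2.6) + (-2.6)·(-2.6)) / 4 = 31.2/4 = 7.8
  S[A,B] = ((3.4)·(2) + (-0.6)·(-1) + (2.4)·(-3) + (-2.6)·(-1) + (-2.6)·(3)) / 4 = -5/4 = -1.25
  S[B,B] = ((2)·(2) + (-1)·(-1) + (-3)·(-3) + (-1)·(-1) + (3)·(3)) / 4 = 24/4 = 6

S is symmetric (S[j,i] = S[i,j]). Assembling:

S = [[7.8, -1.25],
 [-1.25, 6]]


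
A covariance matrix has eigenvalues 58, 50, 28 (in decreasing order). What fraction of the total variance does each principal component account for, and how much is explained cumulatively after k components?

Step 1 — total variance = trace(Sigma) = Σ λ_i = 58 + 50 + 28 = 136.

Step 2 — fraction explained by component i = λ_i / Σ λ:
  PC1: 58/136 = 0.4265
  PC2: 50/136 = 0.3676
  PC3: 28/136 = 0.2059

Step 3 — cumulative fraction after k components = (λ_1 + ... + λ_k) / Σ λ:
  k = 1: 58/136 = 0.4265
  k = 2: (58 + 50)/136 = 108/136 = 0.7941
  k = 3: (58 + 50 + 28)/136 = 136/136 = 1

Summary (fraction, with percent):

explained: PC1 0.4265 (42.65%), PC2 0.3676 (36.76%), PC3 0.2059 (20.59%);  cumulative: 0.4265, 0.7941, 1


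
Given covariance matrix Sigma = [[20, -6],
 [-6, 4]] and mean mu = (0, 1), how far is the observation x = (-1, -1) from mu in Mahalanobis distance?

Step 1 — centre the observation: (x - mu) = (-1, -2).

Step 2 — invert Sigma. det(Sigma) = 20·4 - (-6)² = 44.
  Sigma^{-1} = (1/det) · [[d, -b], [-b, a]] = [[0.0909, 0.1364],
 [0.1364, 0.4545]].

Step 3 — form the quadratic (x - mu)^T · Sigma^{-1} · (x - mu):
  Sigma^{-1} · (x - mu) = (-0.3636, -1.0455).
  (x - mu)^T · [Sigma^{-1} · (x - mu)] = (-1)·(-0.3636) + (-2)·(-1.0455) = 2.4545.

Step 4 — take square root: d = √(2.4545) ≈ 1.5667.

d(x, mu) = √(2.4545) ≈ 1.5667


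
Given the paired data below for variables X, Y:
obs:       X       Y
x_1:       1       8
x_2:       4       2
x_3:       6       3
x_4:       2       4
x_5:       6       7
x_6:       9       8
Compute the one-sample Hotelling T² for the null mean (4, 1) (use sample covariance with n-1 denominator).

Step 1 — sample mean vector:
  mean(X) = (1 + 4 + 6 + 2 + 6 + 9) / 6 = 28/6 = 4.6667
  mean(Y) = (8 + 2 + 3 + 4 + 7 + 8) / 6 = 32/6 = 5.3333
  x̄ = (4.6667, 5.3333),  deviation x̄ - mu_0 = (4.6667, 5.3333) - (4, 1) = (0.6667, 4.3333).

Step 2 — sample covariance matrix, S[i,j] = (1/(n-1)) · Σ_k (x_{k,i} - mean_i) · (x_{k,j} - mean_j), divisor n-1 = 5:
  S[X,X] = ((-3.6667)·(-3.6667) + (-0.6667)·(-0.6667) + (1.3333)·(1.3333) + (-2.6667)·(-2.6667) + (1.3333)·(1.3333) + (4.3333)·(4.3333)) / 5 = 43.3333/5 = 8.6667
  S[X,Y] = ((-3.6667)·(2.6667) + (-0.6667)·(-3.3333) + (1.3333)·(-2.3333) + (-2.6667)·(-1.3333) + (1.3333)·(1.6667) + (4.3333)·(2.6667)) / 5 = 6.6667/5 = 1.3333
  S[Y,Y] = ((2.6667)·(2.6667) + (-3.3333)·(-3.3333) + (-2.3333)·(-2.3333) + (-1.3333)·(-1.3333) + (1.6667)·(1.6667) + (2.6667)·(2.6667)) / 5 = 35.3333/5 = 7.0667
  S = [[8.6667, 1.3333],
 [1.3333, 7.0667]].

Step 3 — invert S. det(S) = 8.6667·7.0667 - (1.3333)² = 59.4667.
  S^{-1} = (1/det) · [[d, -b], [-b, a]] = [[0.1188, -0.0224],
 [-0.0224, 0.1457]].

Step 4 — quadratic form (x̄ - mu_0)^T · S^{-1} · (x̄ - mu_0):
  S^{-1} · (x̄ - mu_0) = (-0.0179, 0.6166),
  (x̄ - mu_0)^T · [...] = (0.6667)·(-0.0179) + (4.3333)·(0.6166) = 2.6599.

Step 5 — scale by n: T² = 6 · 2.6599 = 15.9596.

T² ≈ 15.9596


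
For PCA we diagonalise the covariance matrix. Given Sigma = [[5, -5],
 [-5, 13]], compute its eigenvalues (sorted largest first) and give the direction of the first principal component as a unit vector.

Step 1 — characteristic polynomial of 2×2 Sigma:
  det(Sigma - λI) = λ² - trace · λ + det = 0.
  trace = 5 + 13 = 18, det = 5·13 - (-5)² = 40.
Step 2 — discriminant:
  Δ = trace² - 4·det = 324 - 160 = 164.
Step 3 — eigenvalues:
  λ = (trace ± √Δ)/2 = (18 ± 12.8062)/2,
  λ_1 = 15.4031,  λ_2 = 2.5969.

Step 4 — unit eigenvector for λ_1: solve (Sigma - λ_1 I)v = 0. First row:
  (5 - 15.4031)·v_x + (-5)·v_y = 0, i.e. (-10.4031)·v_x + (-5)·v_y = 0,
  so v ∝ (b, λ_1 - a) = (-5, 10.4031); multiply by -1 so the first entry is positive: u = (5, -10.4031).
  ||u|| = √((5)² + (-10.4031)²) = √(133.225) ≈ 11.5423,
  v_1 = u/||u|| ≈ (0.4332, -0.9013) (||v_1|| = 1).

λ_1 = 15.4031,  λ_2 = 2.5969;  v_1 ≈ (0.4332, -0.9013)


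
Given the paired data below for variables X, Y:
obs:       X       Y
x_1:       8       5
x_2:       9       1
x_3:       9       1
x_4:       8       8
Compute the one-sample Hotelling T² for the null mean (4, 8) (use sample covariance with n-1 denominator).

Step 1 — sample mean vector:
  mean(X) = (8 + 9 + 9 + 8) / 4 = 34/4 = 8.5
  mean(Y) = (5 + 1 + 1 + 8) / 4 = 15/4 = 3.75
  x̄ = (8.5, 3.75),  deviation x̄ - mu_0 = (8.5, 3.75) - (4, 8) = (4.5, -4.25).

Step 2 — sample covariance matrix, S[i,j] = (1/(n-1)) · Σ_k (x_{k,i} - mean_i) · (x_{k,j} - mean_j), divisor n-1 = 3:
  S[X,X] = ((-0.5)·(-0.5) + (0.5)·(0.5) + (0.5)·(0.5) + (-0.5)·(-0.5)) / 3 = 1/3 = 0.3333
  S[X,Y] = ((-0.5)·(1.25) + (0.5)·(-2.75) + (0.5)·(-2.75) + (-0.5)·(4.25)) / 3 = -5.5/3 = -1.8333
  S[Y,Y] = ((1.25)·(1.25) + (-2.75)·(-2.75) + (-2.75)·(-2.75) + (4.25)·(4.25)) / 3 = 34.75/3 = 11.5833
  S = [[0.3333, -1.8333],
 [-1.8333, 11.5833]].

Step 3 — invert S. det(S) = 0.3333·11.5833 - (-1.8333)² = 0.5.
  S^{-1} = (1/det) · [[d, -b], [-b, a]] = [[23.1667, 3.6667],
 [3.6667, 0.6667]].

Step 4 — quadratic form (x̄ - mu_0)^T · S^{-1} · (x̄ - mu_0):
  S^{-1} · (x̄ - mu_0) = (88.6667, 13.6667),
  (x̄ - mu_0)^T · [...] = (4.5)·(88.6667) + (-4.25)·(13.6667) = 340.9167.

Step 5 — scale by n: T² = 4 · 340.9167 = 1363.6667.

T² ≈ 1363.6667


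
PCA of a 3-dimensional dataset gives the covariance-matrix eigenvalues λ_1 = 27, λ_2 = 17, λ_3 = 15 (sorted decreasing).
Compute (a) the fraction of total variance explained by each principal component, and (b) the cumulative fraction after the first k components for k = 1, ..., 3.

Step 1 — total variance = trace(Sigma) = Σ λ_i = 27 + 17 + 15 = 59.

Step 2 — fraction explained by component i = λ_i / Σ λ:
  PC1: 27/59 = 0.4576
  PC2: 17/59 = 0.2881
  PC3: 15/59 = 0.2542

Step 3 — cumulative fraction after k components = (λ_1 + ... + λ_k) / Σ λ:
  k = 1: 27/59 = 0.4576
  k = 2: (27 + 17)/59 = 44/59 = 0.7458
  k = 3: (27 + 17 + 15)/59 = 59/59 = 1

Summary (fraction, with percent):

explained: PC1 0.4576 (45.76%), PC2 0.2881 (28.81%), PC3 0.2542 (25.42%);  cumulative: 0.4576, 0.7458, 1


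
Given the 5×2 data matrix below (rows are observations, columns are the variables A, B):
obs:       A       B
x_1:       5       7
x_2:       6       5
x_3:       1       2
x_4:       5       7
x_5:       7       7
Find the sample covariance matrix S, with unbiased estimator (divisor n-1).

Step 1 — column means:
  mean(A) = (5 + 6 + 1 + 5 + 7) / 5 = 24/5 = 4.8
  mean(B) = (7 + 5 + 2 + 7 + 7) / 5 = 28/5 = 5.6

Step 2 — sample covariance S[i,j] = (1/(n-1)) · Σ_k (x_{k,i} - mean_i) · (x_{k,j} - mean_j), with n-1 = 4.
  S[A,A] = ((0.2)·(0.2) + (1.2)·(1.2) + (-3.8)·(-3.8) + (0.2)·(0.2) + (2.2)·(2.2)) / 4 = 20.8/4 = 5.2
  S[A,B] = ((0.2)·(1.4) + (1.2)·(-0.6) + (-3.8)·(-3.6) + (0.2)·(1.4) + (2.2)·(1.4)) / 4 = 16.6/4 = 4.15
  S[B,B] = ((1.4)·(1.4) + (-0.6)·(-0.6) + (-3.6)·(-3.6) + (1.4)·(1.4) + (1.4)·(1.4)) / 4 = 19.2/4 = 4.8

S is symmetric (S[j,i] = S[i,j]). Assembling:

S = [[5.2, 4.15],
 [4.15, 4.8]]


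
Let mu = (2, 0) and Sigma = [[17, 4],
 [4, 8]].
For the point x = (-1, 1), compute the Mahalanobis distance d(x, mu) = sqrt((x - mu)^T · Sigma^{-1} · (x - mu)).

Step 1 — centre the observation: (x - mu) = (-3, 1).

Step 2 — invert Sigma. det(Sigma) = 17·8 - (4)² = 120.
  Sigma^{-1} = (1/det) · [[d, -b], [-b, a]] = [[0.0667, -0.0333],
 [-0.0333, 0.1417]].

Step 3 — form the quadratic (x - mu)^T · Sigma^{-1} · (x - mu):
  Sigma^{-1} · (x - mu) = (-0.2333, 0.2417).
  (x - mu)^T · [Sigma^{-1} · (x - mu)] = (-3)·(-0.2333) + (1)·(0.2417) = 0.9417.

Step 4 — take square root: d = √(0.9417) ≈ 0.9704.

d(x, mu) = √(0.9417) ≈ 0.9704


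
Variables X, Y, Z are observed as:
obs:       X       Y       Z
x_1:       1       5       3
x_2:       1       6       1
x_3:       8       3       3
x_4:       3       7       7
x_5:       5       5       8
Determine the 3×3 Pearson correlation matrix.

Step 1 — column means:
  mean(X) = (1 + 1 + 8 + 3 + 5) / 5 = 18/5 = 3.6
  mean(Y) = (5 + 6 + 3 + 7 + 5) / 5 = 26/5 = 5.2
  mean(Z) = (3 + 1 + 3 + 7 + 8) / 5 = 22/5 = 4.4

Step 2 — sample variances and covariances s[i,j] = (1/(n-1)) · Σ_k (x_{k,i} - mean_i) · (x_{k,j} - mean_j), with n-1 = 4:
  s[X,X] = ((-2.6)·(-2.6) + (-2.6)·(-2.6) + (4.4)·(4.4) + (-0.6)·(-0.6) + (1.4)·(1.4)) / 4 = 35.2/4 = 8.8
  s[X,Y] = ((-2.6)·(-0.2) + (-2.6)·(0.8) + (4.4)·(-2.2) + (-0.6)·(1.8) + (1.4)·(-0.2)) / 4 = -12.6/4 = -3.15
  s[X,Z] = ((-2.6)·(-1.4) + (-2.6)·(-3.4) + (4.4)·(-1.4) + (-0.6)·(2.6) + (1.4)·(3.6)) / 4 = 9.8/4 = 2.45
  s[Y,Y] = ((-0.2)·(-0.2) + (0.8)·(0.8) + (-2.2)·(-2.2) + (1.8)·(1.8) + (-0.2)·(-0.2)) / 4 = 8.8/4 = 2.2
  s[Y,Z] = ((-0.2)·(-1.4) + (0.8)·(-3.4) + (-2.2)·(-1.4) + (1.8)·(2.6) + (-0.2)·(3.6)) / 4 = 4.6/4 = 1.15
  s[Z,Z] = ((-1.4)·(-1.4) + (-3.4)·(-3.4) + (-1.4)·(-1.4) + (2.6)·(2.6) + (3.6)·(3.6)) / 4 = 35.2/4 = 8.8
  Sample standard deviations s_i = √(s[i,i]):
  s(X) = √(8.8) = 2.9665
  s(Y) = √(2.2) = 1.4832
  s(Z) = √(8.8) = 2.9665

Step 3 — r_{ij} = s_{ij} / (s_i · s_j):
  r[X,X] = 1 (diagonal).
  r[X,Y] = -3.15 / (2.9665 · 1.4832) = -3.15 / 4.4 = -0.7159
  r[X,Z] = 2.45 / (2.9665 · 2.9665) = 2.45 / 8.8 = 0.2784
  r[Y,Y] = 1 (diagonal).
  r[Y,Z] = 1.15 / (1.4832 · 2.9665) = 1.15 / 4.4 = 0.2614
  r[Z,Z] = 1 (diagonal).

R is symmetric with unit diagonal. Assembling:

R = [[1, -0.7159, 0.2784],
 [-0.7159, 1, 0.2614],
 [0.2784, 0.2614, 1]]


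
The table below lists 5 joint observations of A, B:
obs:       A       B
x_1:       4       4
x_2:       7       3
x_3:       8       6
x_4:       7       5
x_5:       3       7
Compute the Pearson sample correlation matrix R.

Step 1 — column means:
  mean(A) = (4 + 7 + 8 + 7 + 3) / 5 = 29/5 = 5.8
  mean(B) = (4 + 3 + 6 + 5 + 7) / 5 = 25/5 = 5

Step 2 — sample variances and covariances s[i,j] = (1/(n-1)) · Σ_k (x_{k,i} - mean_i) · (x_{k,j} - mean_j), with n-1 = 4:
  s[A,A] = ((-1.8)·(-1.8) + (1.2)·(1.2) + (2.2)·(2.2) + (1.2)·(1.2) + (-2.8)·(-2.8)) / 4 = 18.8/4 = 4.7
  s[A,B] = ((-1.8)·(-1) + (1.2)·(-2) + (2.2)·(1) + (1.2)·(0) + (-2.8)·(2)) / 4 = -4/4 = -1
  s[B,B] = ((-1)·(-1) + (-2)·(-2) + (1)·(1) + (0)·(0) + (2)·(2)) / 4 = 10/4 = 2.5
  Sample standard deviations s_i = √(s[i,i]):
  s(A) = √(4.7) = 2.1679
  s(B) = √(2.5) = 1.5811

Step 3 — r_{ij} = s_{ij} / (s_i · s_j):
  r[A,A] = 1 (diagonal).
  r[A,B] = -1 / (2.1679 · 1.5811) = -1 / 3.4278 = -0.2917
  r[B,B] = 1 (diagonal).

R is symmetric with unit diagonal. Assembling:

R = [[1, -0.2917],
 [-0.2917, 1]]


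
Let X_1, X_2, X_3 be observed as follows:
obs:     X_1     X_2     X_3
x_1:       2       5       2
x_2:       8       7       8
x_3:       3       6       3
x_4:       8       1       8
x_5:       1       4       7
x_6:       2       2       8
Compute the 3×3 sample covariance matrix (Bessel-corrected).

Step 1 — column means:
  mean(X_1) = (2 + 8 + 3 + 8 + 1 + 2) / 6 = 24/6 = 4
  mean(X_2) = (5 + 7 + 6 + 1 + 4 + 2) / 6 = 25/6 = 4.1667
  mean(X_3) = (2 + 8 + 3 + 8 + 7 + 8) / 6 = 36/6 = 6

Step 2 — sample covariance S[i,j] = (1/(n-1)) · Σ_k (x_{k,i} - mean_i) · (x_{k,j} - mean_j), with n-1 = 5.
  S[X_1,X_1] = ((-2)·(-2) + (4)·(4) + (-1)·(-1) + (4)·(4) + (-3)·(-3) + (-2)·(-2)) / 5 = 50/5 = 10
  S[X_1,X_2] = ((-2)·(0.8333) + (4)·(2.8333) + (-1)·(1.8333) + (4)·(-3.1667) + (-3)·(-0.1667) + (-2)·(-2.1667)) / 5 = 0/5 = 0
  S[X_1,X_3] = ((-2)·(-4) + (4)·(2) + (-1)·(-3) + (4)·(2) + (-3)·(1) + (-2)·(2)) / 5 = 20/5 = 4
  S[X_2,X_2] = ((0.8333)·(0.8333) + (2.8333)·(2.8333) + (1.8333)·(1.8333) + (-3.1667)·(-3.1667) + (-0.1667)·(-0.1667) + (-2.1667)·(-2.1667)) / 5 = 26.8333/5 = 5.3667
  S[X_2,X_3] = ((0.8333)·(-4) + (2.8333)·(2) + (1.8333)·(-3) + (-3.1667)·(2) + (-0.1667)·(1) + (-2.1667)·(2)) / 5 = -14/5 = -2.8
  S[X_3,X_3] = ((-4)·(-4) + (2)·(2) + (-3)·(-3) + (2)·(2) + (1)·(1) + (2)·(2)) / 5 = 38/5 = 7.6

S is symmetric (S[j,i] = S[i,j]). Assembling:

S = [[10, 0, 4],
 [0, 5.3667, -2.8],
 [4, -2.8, 7.6]]


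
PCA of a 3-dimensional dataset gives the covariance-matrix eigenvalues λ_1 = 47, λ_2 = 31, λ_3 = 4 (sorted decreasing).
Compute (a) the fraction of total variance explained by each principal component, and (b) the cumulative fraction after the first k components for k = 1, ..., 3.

Step 1 — total variance = trace(Sigma) = Σ λ_i = 47 + 31 + 4 = 82.

Step 2 — fraction explained by component i = λ_i / Σ λ:
  PC1: 47/82 = 0.5732
  PC2: 31/82 = 0.378
  PC3: 4/82 = 0.0488

Step 3 — cumulative fraction after k components = (λ_1 + ... + λ_k) / Σ λ:
  k = 1: 47/82 = 0.5732
  k = 2: (47 + 31)/82 = 78/82 = 0.9512
  k = 3: (47 + 31 + 4)/82 = 82/82 = 1

Summary (fraction, with percent):

explained: PC1 0.5732 (57.32%), PC2 0.378 (37.8%), PC3 0.0488 (4.88%);  cumulative: 0.5732, 0.9512, 1


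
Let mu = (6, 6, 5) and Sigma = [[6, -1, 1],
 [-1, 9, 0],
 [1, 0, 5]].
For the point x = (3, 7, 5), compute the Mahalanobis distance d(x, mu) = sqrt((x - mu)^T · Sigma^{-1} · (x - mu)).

Step 1 — centre the observation: (x - mu) = (-3, 1, 0).

Step 2 — invert Sigma (cofactor / det for 3×3, or solve directly):
  Sigma^{-1} = [[0.1758, 0.0195, -0.0352],
 [0.0195, 0.1133, -0.0039],
 [-0.0352, -0.0039, 0.207]].

Step 3 — form the quadratic (x - mu)^T · Sigma^{-1} · (x - mu):
  Sigma^{-1} · (x - mu) = (-0.5078, 0.0547, 0.1016).
  (x - mu)^T · [Sigma^{-1} · (x - mu)] = (-3)·(-0.5078) + (1)·(0.0547) + (0)·(0.1016) = 1.5781.

Step 4 — take square root: d = √(1.5781) ≈ 1.2562.

d(x, mu) = √(1.5781) ≈ 1.2562


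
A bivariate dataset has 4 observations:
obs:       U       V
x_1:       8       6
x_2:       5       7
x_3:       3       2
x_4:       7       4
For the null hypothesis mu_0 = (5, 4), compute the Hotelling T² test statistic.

Step 1 — sample mean vector:
  mean(U) = (8 + 5 + 3 + 7) / 4 = 23/4 = 5.75
  mean(V) = (6 + 7 + 2 + 4) / 4 = 19/4 = 4.75
  x̄ = (5.75, 4.75),  deviation x̄ - mu_0 = (5.75, 4.75) - (5, 4) = (0.75, 0.75).

Step 2 — sample covariance matrix, S[i,j] = (1/(n-1)) · Σ_k (x_{k,i} - mean_i) · (x_{k,j} - mean_j), divisor n-1 = 3:
  S[U,U] = ((2.25)·(2.25) + (-0.75)·(-0.75) + (-2.75)·(-2.75) + (1.25)·(1.25)) / 3 = 14.75/3 = 4.9167
  S[U,V] = ((2.25)·(1.25) + (-0.75)·(2.25) + (-2.75)·(-2.75) + (1.25)·(-0.75)) / 3 = 7.75/3 = 2.5833
  S[V,V] = ((1.25)·(1.25) + (2.25)·(2.25) + (-2.75)·(-2.75) + (-0.75)·(-0.75)) / 3 = 14.75/3 = 4.9167
  S = [[4.9167, 2.5833],
 [2.5833, 4.9167]].

Step 3 — invert S. det(S) = 4.9167·4.9167 - (2.5833)² = 17.5.
  S^{-1} = (1/det) · [[d, -b], [-b, a]] = [[0.281, -0.1476],
 [-0.1476, 0.281]].

Step 4 — quadratic form (x̄ - mu_0)^T · S^{-1} · (x̄ - mu_0):
  S^{-1} · (x̄ - mu_0) = (0.1, 0.1),
  (x̄ - mu_0)^T · [...] = (0.75)·(0.1) + (0.75)·(0.1) = 0.15.

Step 5 — scale by n: T² = 4 · 0.15 = 0.6.

T² ≈ 0.6


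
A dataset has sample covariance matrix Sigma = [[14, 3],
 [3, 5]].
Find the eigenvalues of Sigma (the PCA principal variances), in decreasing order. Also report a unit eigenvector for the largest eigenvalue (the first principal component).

Step 1 — characteristic polynomial of 2×2 Sigma:
  det(Sigma - λI) = λ² - trace · λ + det = 0.
  trace = 14 + 5 = 19, det = 14·5 - (3)² = 61.
Step 2 — discriminant:
  Δ = trace² - 4·det = 361 - 244 = 117.
Step 3 — eigenvalues:
  λ = (trace ± √Δ)/2 = (19 ± 10.8167)/2,
  λ_1 = 14.9083,  λ_2 = 4.0917.

Step 4 — unit eigenvector for λ_1: solve (Sigma - λ_1 I)v = 0. First row:
  (14 - 14.9083)·v_x + (3)·v_y = 0, i.e. (-0.9083)·v_x + (3)·v_y = 0,
  so v ∝ (b, λ_1 - a) = (3, 0.9083) = u.
  ||u|| = √((3)² + (0.9083)²) = √(9.8251) ≈ 3.1345,
  v_1 = u/||u|| ≈ (0.9571, 0.2898) (||v_1|| = 1).

λ_1 = 14.9083,  λ_2 = 4.0917;  v_1 ≈ (0.9571, 0.2898)


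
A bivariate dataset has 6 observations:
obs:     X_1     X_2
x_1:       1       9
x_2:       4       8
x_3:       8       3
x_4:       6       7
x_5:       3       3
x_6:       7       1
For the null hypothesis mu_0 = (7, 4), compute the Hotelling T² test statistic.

Step 1 — sample mean vector:
  mean(X_1) = (1 + 4 + 8 + 6 + 3 + 7) / 6 = 29/6 = 4.8333
  mean(X_2) = (9 + 8 + 3 + 7 + 3 + 1) / 6 = 31/6 = 5.1667
  x̄ = (4.8333, 5.1667),  deviation x̄ - mu_0 = (4.8333, 5.1667) - (7, 4) = (-2.1667, 1.1667).

Step 2 — sample covariance matrix, S[i,j] = (1/(n-1)) · Σ_k (x_{k,i} - mean_i) · (x_{k,j} - mean_j), divisor n-1 = 5:
  S[X_1,X_1] = ((-3.8333)·(-3.8333) + (-0.8333)·(-0.8333) + (3.1667)·(3.1667) + (1.1667)·(1.1667) + (-1.8333)·(-1.8333) + (2.1667)·(2.1667)) / 5 = 34.8333/5 = 6.9667
  S[X_1,X_2] = ((-3.8333)·(3.8333) + (-0.8333)·(2.8333) + (3.1667)·(-2.1667) + (1.1667)·(1.8333) + (-1.8333)·(-2.1667) + (2.1667)·(-4.1667)) / 5 = -26.8333/5 = -5.3667
  S[X_2,X_2] = ((3.8333)·(3.8333) + (2.8333)·(2.8333) + (-2.1667)·(-2.1667) + (1.8333)·(1.8333) + (-2.1667)·(-2.1667) + (-4.1667)·(-4.1667)) / 5 = 52.8333/5 = 10.5667
  S = [[6.9667, -5.3667],
 [-5.3667, 10.5667]].

Step 3 — invert S. det(S) = 6.9667·10.5667 - (-5.3667)² = 44.8133.
  S^{-1} = (1/det) · [[d, -b], [-b, a]] = [[0.2358, 0.1198],
 [0.1198, 0.1555]].

Step 4 — quadratic form (x̄ - mu_0)^T · S^{-1} · (x̄ - mu_0):
  S^{-1} · (x̄ - mu_0) = (-0.3712, -0.0781),
  (x̄ - mu_0)^T · [...] = (-2.1667)·(-0.3712) + (1.1667)·(-0.0781) = 0.7131.

Step 5 — scale by n: T² = 6 · 0.7131 = 4.2785.

T² ≈ 4.2785
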